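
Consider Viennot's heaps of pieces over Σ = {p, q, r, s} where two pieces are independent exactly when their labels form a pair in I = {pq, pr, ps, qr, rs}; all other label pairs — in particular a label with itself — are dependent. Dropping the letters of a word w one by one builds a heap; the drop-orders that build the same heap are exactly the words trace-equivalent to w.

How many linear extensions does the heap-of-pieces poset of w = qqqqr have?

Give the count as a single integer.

5

0(q) covers ∅
1(q) covers 0:q
2(q) covers 1:q
3(q) covers 2:q
4(r) covers ∅
floor of heap: 0:q, 4:r
completions by unplaced set U, small U first (add the entries for U minus each lowest piece of U):
  |U|=1: {3}:1  {4}:1
  |U|=2: {2,3}:1  {3,4}:2
  |U|=3: {1,2,3}:1  {2,3,4}:3
  start at 0(q): 4
  start at 4(r): 1
sum over floor = 5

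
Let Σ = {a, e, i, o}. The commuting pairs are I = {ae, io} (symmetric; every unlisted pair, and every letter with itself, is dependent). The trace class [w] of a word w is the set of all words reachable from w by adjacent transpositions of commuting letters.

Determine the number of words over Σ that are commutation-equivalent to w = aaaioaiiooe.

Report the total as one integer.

12

piece 0:a — minimal
piece 1:a rests on {0:a}
piece 2:a rests on {1:a}
piece 3:i rests on {2:a}
piece 4:o rests on {2:a}
piece 5:a rests on {3:i, 4:o}
piece 6:i rests on {5:a}
piece 7:i rests on {6:i}
piece 8:o rests on {5:a}
piece 9:o rests on {8:o}
piece 10:e rests on {7:i, 9:o}
minimal pieces: {0:a}
ways to finish when only these pieces remain (= sum over removing one remaining piece with nothing left below it):
  1 left: {10}→1
  2 left: {7,10}→1  {9,10}→1
  3 left: {6,7,10}→1  {7,9,10}→2  {8,9,10}→1
  4 left: {6,7,9,10}→3  {7,8,9,10}→3
  5 left: {6,7,8,9,10}→6
  6 left: {5,6,7,8,9,10}→6
  7 left: {3,5,6,7,8,9,10}→6  {4,5,6,7,8,9,10}→6
  8 left: {3,4,5,6,7,8,9,10}→12
  9 left: {2,3,4,5,6,7,8,9,10}→12
  placing 0:a first → 12 extensions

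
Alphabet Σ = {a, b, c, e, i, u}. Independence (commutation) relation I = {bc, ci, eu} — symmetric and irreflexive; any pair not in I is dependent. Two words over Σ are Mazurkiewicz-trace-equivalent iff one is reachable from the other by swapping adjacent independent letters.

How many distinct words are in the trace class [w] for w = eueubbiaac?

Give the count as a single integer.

0(e) covers ∅
1(u) covers ∅
2(e) covers 0:e
3(u) covers 1:u
4(b) covers 2:e, 3:u
5(b) covers 4:b
6(i) covers 5:b
7(a) covers 6:i
8(a) covers 7:a
9(c) covers 8:a
floor of heap: 0:e, 1:u
completions by unplaced set U, small U first (add the entries for U minus each lowest piece of U):
  |U|=1: {9}:1
  |U|=2: {8,9}:1
  |U|=3: {7,8,9}:1
  |U|=4: {6,7,8,9}:1
  |U|=5: {5,6,7,8,9}:1
  |U|=6: {4,5,6,7,8,9}:1
  |U|=7: {2,4,5,6,7,8,9}:1  {3,4,5,6,7,8,9}:1
  |U|=8: {0,2,4,5,6,7,8,9}:1  {1,3,4,5,6,7,8,9}:1  {2,3,4,5,6,7,8,9}:2
  start at 0(e): 3
  start at 1(u): 3
sum over floor = 6

6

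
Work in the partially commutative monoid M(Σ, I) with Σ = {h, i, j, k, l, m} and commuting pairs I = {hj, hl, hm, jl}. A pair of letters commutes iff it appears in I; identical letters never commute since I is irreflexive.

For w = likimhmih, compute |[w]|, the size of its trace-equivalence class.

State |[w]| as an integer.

#0=l has no predecessor
#1=i depends on [0:l]
#2=k depends on [1:i]
#3=i depends on [2:k]
#4=m depends on [3:i]
#5=h depends on [3:i]
#6=m depends on [4:m]
#7=i depends on [5:h, 6:m]
#8=h depends on [7:i]
sources: [0:l]
N(rest) = Σ N(rest − s) over sources s of rest; N(one piece) = 1:
  size 1 → [8]=1
  size 2 → [7,8]=1
  size 3 → [5,7,8]=1  [6,7,8]=1
  size 4 → [4,6,7,8]=1  [5,6,7,8]=2
  size 5 → [4,5,6,7,8]=3
  size 6 → [3,4,5,6,7,8]=3
  size 7 → [2,3,4,5,6,7,8]=3
  first=0(l) contributes 3

3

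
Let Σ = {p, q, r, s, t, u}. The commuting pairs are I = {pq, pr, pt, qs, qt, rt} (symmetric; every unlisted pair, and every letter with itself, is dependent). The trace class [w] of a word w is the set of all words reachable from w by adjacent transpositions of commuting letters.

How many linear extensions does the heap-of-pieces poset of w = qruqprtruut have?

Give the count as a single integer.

piece 0:q — minimal
piece 1:r rests on {0:q}
piece 2:u rests on {1:r}
piece 3:q rests on {2:u}
piece 4:p rests on {2:u}
piece 5:r rests on {3:q}
piece 6:t rests on {2:u}
piece 7:r rests on {5:r}
piece 8:u rests on {4:p, 6:t, 7:r}
piece 9:u rests on {8:u}
piece 10:t rests on {9:u}
minimal pieces: {0:q}
ways to finish when only these pieces remain (= sum over removing one remaining piece with nothing left below it):
  1 left: {10}→1
  2 left: {9,10}→1
  3 left: {8,9,10}→1
  4 left: {4,8,9,10}→1  {6,8,9,10}→1  {7,8,9,10}→1
  5 left: {4,6,8,9,10}→2  {4,7,8,9,10}→2  {5,7,8,9,10}→1  {6,7,8,9,10}→2
  6 left: {3,5,7,8,9,10}→1  {4,5,7,8,9,10}→3  {4,6,7,8,9,10}→6  {5,6,7,8,9,10}→3
  7 left: {3,4,5,7,8,9,10}→4  {3,5,6,7,8,9,10}→4  {4,5,6,7,8,9,10}→12
  8 left: {3,4,5,6,7,8,9,10}→20
  9 left: {2,3,4,5,6,7,8,9,10}→20
  placing 0:q first → 20 extensions

20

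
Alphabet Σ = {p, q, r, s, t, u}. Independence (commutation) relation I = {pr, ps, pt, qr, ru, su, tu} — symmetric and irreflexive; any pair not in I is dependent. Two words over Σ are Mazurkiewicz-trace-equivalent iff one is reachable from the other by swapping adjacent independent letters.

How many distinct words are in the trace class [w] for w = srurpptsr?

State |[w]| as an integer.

84

0(s) covers ∅
1(r) covers 0:s
2(u) covers ∅
3(r) covers 1:r
4(p) covers 2:u
5(p) covers 4:p
6(t) covers 3:r
7(s) covers 6:t
8(r) covers 7:s
floor of heap: 0:s, 2:u
completions by unplaced set U, small U first (add the entries for U minus each lowest piece of U):
  |U|=1: {5}:1  {8}:1
  |U|=2: {4,5}:1  {5,8}:2  {7,8}:1
  |U|=3: {2,4,5}:1  {4,5,8}:3  {5,7,8}:3  {6,7,8}:1
  |U|=4: {2,4,5,8}:4  {3,6,7,8}:1  {4,5,7,8}:6  {5,6,7,8}:4
  |U|=5: {1,3,6,7,8}:1  {2,4,5,7,8}:10  {3,5,6,7,8}:5  {4,5,6,7,8}:10
  |U|=6: {0,1,3,6,7,8}:1  {1,3,5,6,7,8}:6  {2,4,5,6,7,8}:20  {3,4,5,6,7,8}:15
  |U|=7: {0,1,3,5,6,7,8}:7  {1,3,4,5,6,7,8}:21  {2,3,4,5,6,7,8}:35
  start at 0(s): 56
  start at 2(u): 28
sum over floor = 84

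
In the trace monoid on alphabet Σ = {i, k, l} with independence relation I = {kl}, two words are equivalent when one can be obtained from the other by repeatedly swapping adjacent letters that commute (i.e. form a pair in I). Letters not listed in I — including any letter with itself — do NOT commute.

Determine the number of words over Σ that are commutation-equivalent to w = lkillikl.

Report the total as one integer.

4

0(l) covers ∅
1(k) covers ∅
2(i) covers 0:l, 1:k
3(l) covers 2:i
4(l) covers 3:l
5(i) covers 4:l
6(k) covers 5:i
7(l) covers 5:i
floor of heap: 0:l, 1:k
completions by unplaced set U, small U first (add the entries for U minus each lowest piece of U):
  |U|=1: {6}:1  {7}:1
  |U|=2: {6,7}:2
  |U|=3: {5,6,7}:2
  |U|=4: {4,5,6,7}:2
  |U|=5: {3,4,5,6,7}:2
  |U|=6: {2,3,4,5,6,7}:2
  start at 0(l): 2
  start at 1(k): 2
sum over floor = 4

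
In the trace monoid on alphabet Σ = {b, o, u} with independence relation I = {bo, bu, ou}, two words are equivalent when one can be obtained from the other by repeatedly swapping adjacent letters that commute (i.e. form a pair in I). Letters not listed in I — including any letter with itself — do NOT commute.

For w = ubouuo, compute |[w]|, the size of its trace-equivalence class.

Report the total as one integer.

piece 0:u — minimal
piece 1:b — minimal
piece 2:o — minimal
piece 3:u rests on {0:u}
piece 4:u rests on {3:u}
piece 5:o rests on {2:o}
minimal pieces: {0:u, 1:b, 2:o}
ways to finish when only these pieces remain (= sum over removing one remaining piece with nothing left below it):
  1 left: {1}→1  {4}→1  {5}→1
  2 left: {1,4}→2  {1,5}→2  {2,5}→1  {3,4}→1  {4,5}→2
  3 left: {0,3,4}→1  {1,2,5}→3  {1,3,4}→3  {1,4,5}→6  {2,4,5}→3  {3,4,5}→3
  4 left: {0,1,3,4}→4  {0,3,4,5}→4  {1,2,4,5}→12  {1,3,4,5}→12  {2,3,4,5}→6
  placing 0:u first → 30 extensions
  placing 1:b first → 10 extensions
  placing 2:o first → 20 extensions
total linear extensions = 60

60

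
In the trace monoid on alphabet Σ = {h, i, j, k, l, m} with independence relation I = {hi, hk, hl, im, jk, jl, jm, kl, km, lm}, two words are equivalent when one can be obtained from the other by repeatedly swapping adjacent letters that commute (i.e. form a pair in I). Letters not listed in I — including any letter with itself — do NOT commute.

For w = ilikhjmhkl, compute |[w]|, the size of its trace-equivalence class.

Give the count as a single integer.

0(i) covers ∅
1(l) covers 0:i
2(i) covers 1:l
3(k) covers 2:i
4(h) covers ∅
5(j) covers 2:i, 4:h
6(m) covers 4:h
7(h) covers 5:j, 6:m
8(k) covers 3:k
9(l) covers 2:i
floor of heap: 0:i, 4:h
completions by unplaced set U, small U first (add the entries for U minus each lowest piece of U):
  |U|=1: {7}:1  {8}:1  {9}:1
  |U|=2: {3,8}:1  {5,7}:1  {6,7}:1  {7,8}:2  {7,9}:2  {8,9}:2
  |U|=3: {3,7,8}:3  {3,8,9}:3  {5,6,7}:2  {5,7,8}:3  {5,7,9}:3  {6,7,8}:3  {6,7,9}:3  {7,8,9}:6
  |U|=4: {3,5,7,8}:6  {3,6,7,8}:6  {3,7,8,9}:12  {4,5,6,7}:2  {5,6,7,8}:8  {5,6,7,9}:8  {5,7,8,9}:12  {6,7,8,9}:12
  |U|=5: {3,5,6,7,8}:20  {3,5,7,8,9}:30  {3,6,7,8,9}:30  {4,5,6,7,8}:10  {4,5,6,7,9}:10  {5,6,7,8,9}:40
  |U|=6: {2,3,5,7,8,9}:30  {3,4,5,6,7,8}:30  {3,5,6,7,8,9}:120  {4,5,6,7,8,9}:60
  |U|=7: {1,2,3,5,7,8,9}:30  {2,3,5,6,7,8,9}:150  {3,4,5,6,7,8,9}:210
  |U|=8: {0,1,2,3,5,7,8,9}:30  {1,2,3,5,6,7,8,9}:180  {2,3,4,5,6,7,8,9}:360
  start at 0(i): 540
  start at 4(h): 210
sum over floor = 750

750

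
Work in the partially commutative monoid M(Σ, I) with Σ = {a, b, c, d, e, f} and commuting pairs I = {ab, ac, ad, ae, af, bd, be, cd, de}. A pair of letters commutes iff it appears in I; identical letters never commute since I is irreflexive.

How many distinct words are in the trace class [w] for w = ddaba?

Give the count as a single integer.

0(d) covers ∅
1(d) covers 0:d
2(a) covers ∅
3(b) covers ∅
4(a) covers 2:a
floor of heap: 0:d, 2:a, 3:b
completions by unplaced set U, small U first (add the entries for U minus each lowest piece of U):
  |U|=1: {1}:1  {3}:1  {4}:1
  |U|=2: {0,1}:1  {1,3}:2  {1,4}:2  {2,4}:1  {3,4}:2
  |U|=3: {0,1,3}:3  {0,1,4}:3  {1,2,4}:3  {1,3,4}:6  {2,3,4}:3
  start at 0(d): 12
  start at 2(a): 12
  start at 3(b): 6
sum over floor = 30

30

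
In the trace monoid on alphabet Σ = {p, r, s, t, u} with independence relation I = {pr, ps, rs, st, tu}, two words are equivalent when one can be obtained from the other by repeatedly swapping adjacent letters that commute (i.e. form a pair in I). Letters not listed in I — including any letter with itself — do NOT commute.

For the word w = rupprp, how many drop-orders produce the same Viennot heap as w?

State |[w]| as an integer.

4

#0=r has no predecessor
#1=u depends on [0:r]
#2=p depends on [1:u]
#3=p depends on [2:p]
#4=r depends on [1:u]
#5=p depends on [3:p]
sources: [0:r]
N(rest) = Σ N(rest − s) over sources s of rest; N(one piece) = 1:
  size 1 → [4]=1  [5]=1
  size 2 → [3,5]=1  [4,5]=2
  size 3 → [2,3,5]=1  [3,4,5]=3
  size 4 → [2,3,4,5]=4
  first=0(r) contributes 4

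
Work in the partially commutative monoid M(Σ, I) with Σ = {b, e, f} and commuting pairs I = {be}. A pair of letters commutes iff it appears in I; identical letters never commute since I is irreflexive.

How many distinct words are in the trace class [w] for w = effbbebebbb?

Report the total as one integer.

28

#0=e has no predecessor
#1=f depends on [0:e]
#2=f depends on [1:f]
#3=b depends on [2:f]
#4=b depends on [3:b]
#5=e depends on [2:f]
#6=b depends on [4:b]
#7=e depends on [5:e]
#8=b depends on [6:b]
#9=b depends on [8:b]
#10=b depends on [9:b]
sources: [0:e]
N(rest) = Σ N(rest − s) over sources s of rest; N(one piece) = 1:
  size 1 → [7]=1  [10]=1
  size 2 → [5,7]=1  [7,10]=2  [9,10]=1
  size 3 → [5,7,10]=3  [7,9,10]=3  [8,9,10]=1
  size 4 → [5,7,9,10]=6  [6,8,9,10]=1  [7,8,9,10]=4
  size 5 → [4,6,8,9,10]=1  [5,7,8,9,10]=10  [6,7,8,9,10]=5
  size 6 → [3,4,6,8,9,10]=1  [4,6,7,8,9,10]=6  [5,6,7,8,9,10]=15
  size 7 → [3,4,6,7,8,9,10]=7  [4,5,6,7,8,9,10]=21
  size 8 → [3,4,5,6,7,8,9,10]=28
  size 9 → [2,3,4,5,6,7,8,9,10]=28
  first=0(e) contributes 28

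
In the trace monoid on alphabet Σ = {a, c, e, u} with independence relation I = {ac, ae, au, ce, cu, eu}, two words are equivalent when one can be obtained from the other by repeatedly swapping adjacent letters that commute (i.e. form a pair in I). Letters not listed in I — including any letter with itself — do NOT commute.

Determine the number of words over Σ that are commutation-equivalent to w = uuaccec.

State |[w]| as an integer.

#0=u has no predecessor
#1=u depends on [0:u]
#2=a has no predecessor
#3=c has no predecessor
#4=c depends on [3:c]
#5=e has no predecessor
#6=c depends on [4:c]
sources: [0:u, 2:a, 3:c, 5:e]
N(rest) = Σ N(rest − s) over sources s of rest; N(one piece) = 1:
  size 1 → [1]=1  [2]=1  [5]=1  [6]=1
  size 2 → [0,1]=1  [1,2]=2  [1,5]=2  [1,6]=2  [2,5]=2  [2,6]=2  [4,6]=1  [5,6]=2
  size 3 → [0,1,2]=3  [0,1,5]=3  [0,1,6]=3  [1,2,5]=6  [1,2,6]=6  [1,4,6]=3  [1,5,6]=6  [2,4,6]=3  [2,5,6]=6  [3,4,6]=1  [4,5,6]=3
  size 4 → [0,1,2,5]=12  [0,1,2,6]=12  [0,1,4,6]=6  [0,1,5,6]=12  [1,2,4,6]=12  [1,2,5,6]=24  [1,3,4,6]=4  [1,4,5,6]=12  [2,3,4,6]=4  [2,4,5,6]=12  [3,4,5,6]=4
  size 5 → [0,1,2,4,6]=30  [0,1,2,5,6]=60  [0,1,3,4,6]=10  [0,1,4,5,6]=30  [1,2,3,4,6]=20  [1,2,4,5,6]=60  [1,3,4,5,6]=20  [2,3,4,5,6]=20
  first=0(u) contributes 120
  first=2(a) contributes 60
  first=3(c) contributes 180
  first=5(e) contributes 60
|[w]| = 420

420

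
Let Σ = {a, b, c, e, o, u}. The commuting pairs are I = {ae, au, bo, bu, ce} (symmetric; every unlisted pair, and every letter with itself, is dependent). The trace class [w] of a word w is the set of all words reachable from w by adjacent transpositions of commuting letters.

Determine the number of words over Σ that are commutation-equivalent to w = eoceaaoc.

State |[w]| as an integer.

0(e) covers ∅
1(o) covers 0:e
2(c) covers 1:o
3(e) covers 1:o
4(a) covers 2:c
5(a) covers 4:a
6(o) covers 3:e, 5:a
7(c) covers 6:o
floor of heap: 0:e
completions by unplaced set U, small U first (add the entries for U minus each lowest piece of U):
  |U|=1: {7}:1
  |U|=2: {6,7}:1
  |U|=3: {3,6,7}:1  {5,6,7}:1
  |U|=4: {3,5,6,7}:2  {4,5,6,7}:1
  |U|=5: {2,4,5,6,7}:1  {3,4,5,6,7}:3
  |U|=6: {2,3,4,5,6,7}:4
  start at 0(e): 4

4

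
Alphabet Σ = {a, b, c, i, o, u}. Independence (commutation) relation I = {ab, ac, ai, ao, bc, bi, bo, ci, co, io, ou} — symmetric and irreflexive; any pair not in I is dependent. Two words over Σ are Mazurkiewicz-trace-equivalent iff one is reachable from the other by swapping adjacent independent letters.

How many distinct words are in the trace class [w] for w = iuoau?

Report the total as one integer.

drop 0:i onto floor
drop 1:u onto {0:i}
drop 2:o onto floor
drop 3:a onto {1:u}
drop 4:u onto {3:a}
ground layer = {0:i, 2:o}
drop-orders for the pieces not yet dropped (sum over which currently-grounded one goes next):
  1 to go: {2} 1  {4} 1
  2 to go: {2,4} 2  {3,4} 1
  3 to go: {1,3,4} 1  {2,3,4} 3
  if 0:i drops first: 4 orders
  if 2:o drops first: 1 orders
heap linearizations: 5

5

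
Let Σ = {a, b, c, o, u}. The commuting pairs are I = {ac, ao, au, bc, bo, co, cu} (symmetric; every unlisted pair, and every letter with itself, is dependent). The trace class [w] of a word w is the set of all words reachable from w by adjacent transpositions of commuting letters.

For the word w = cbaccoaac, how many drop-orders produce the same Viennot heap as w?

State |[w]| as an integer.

drop 0:c onto floor
drop 1:b onto floor
drop 2:a onto {1:b}
drop 3:c onto {0:c}
drop 4:c onto {3:c}
drop 5:o onto floor
drop 6:a onto {2:a}
drop 7:a onto {6:a}
drop 8:c onto {4:c}
ground layer = {0:c, 1:b, 5:o}
drop-orders for the pieces not yet dropped (sum over which currently-grounded one goes next):
  1 to go: {5} 1  {7} 1  {8} 1
  2 to go: {4,8} 1  {5,7} 2  {5,8} 2  {6,7} 1  {7,8} 2
  3 to go: {2,6,7} 1  {3,4,8} 1  {4,5,8} 3  {4,7,8} 3  {5,6,7} 3  {5,7,8} 6  {6,7,8} 3
  4 to go: {0,3,4,8} 1  {1,2,6,7} 1  {2,5,6,7} 4  {2,6,7,8} 4  {3,4,5,8} 4  {3,4,7,8} 4  {4,5,7,8} 12  {4,6,7,8} 6  {5,6,7,8} 12
  5 to go: {0,3,4,5,8} 5  {0,3,4,7,8} 5  {1,2,5,6,7} 5  {1,2,6,7,8} 5  {2,4,6,7,8} 10  {2,5,6,7,8} 20  {3,4,5,7,8} 20  {3,4,6,7,8} 10  {4,5,6,7,8} 30
  6 to go: {0,3,4,5,7,8} 30  {0,3,4,6,7,8} 15  {1,2,4,6,7,8} 15  {1,2,5,6,7,8} 30  {2,3,4,6,7,8} 20  {2,4,5,6,7,8} 60  {3,4,5,6,7,8} 60
  7 to go: {0,2,3,4,6,7,8} 35  {0,3,4,5,6,7,8} 105  {1,2,3,4,6,7,8} 35  {1,2,4,5,6,7,8} 105  {2,3,4,5,6,7,8} 140
  if 0:c drops first: 280 orders
  if 1:b drops first: 280 orders
  if 5:o drops first: 70 orders
heap linearizations: 630

630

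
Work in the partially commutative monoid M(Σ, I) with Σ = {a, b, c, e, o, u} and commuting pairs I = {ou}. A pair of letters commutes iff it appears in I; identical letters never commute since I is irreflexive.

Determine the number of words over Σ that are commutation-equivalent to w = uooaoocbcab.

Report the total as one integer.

3

0(u) covers ∅
1(o) covers ∅
2(o) covers 1:o
3(a) covers 0:u, 2:o
4(o) covers 3:a
5(o) covers 4:o
6(c) covers 5:o
7(b) covers 6:c
8(c) covers 7:b
9(a) covers 8:c
10(b) covers 9:a
floor of heap: 0:u, 1:o
completions by unplaced set U, small U first (add the entries for U minus each lowest piece of U):
  |U|=1: {10}:1
  |U|=2: {9,10}:1
  |U|=3: {8,9,10}:1
  |U|=4: {7,8,9,10}:1
  |U|=5: {6,7,8,9,10}:1
  |U|=6: {5,6,7,8,9,10}:1
  |U|=7: {4,5,6,7,8,9,10}:1
  |U|=8: {3,4,5,6,7,8,9,10}:1
  |U|=9: {0,3,4,5,6,7,8,9,10}:1  {2,3,4,5,6,7,8,9,10}:1
  start at 0(u): 1
  start at 1(o): 2
sum over floor = 3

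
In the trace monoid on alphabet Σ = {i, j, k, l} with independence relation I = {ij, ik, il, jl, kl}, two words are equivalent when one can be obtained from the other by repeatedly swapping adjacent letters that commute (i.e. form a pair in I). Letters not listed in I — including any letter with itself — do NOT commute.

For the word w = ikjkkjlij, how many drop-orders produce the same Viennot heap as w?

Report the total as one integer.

drop 0:i onto floor
drop 1:k onto floor
drop 2:j onto {1:k}
drop 3:k onto {2:j}
drop 4:k onto {3:k}
drop 5:j onto {4:k}
drop 6:l onto floor
drop 7:i onto {0:i}
drop 8:j onto {5:j}
ground layer = {0:i, 1:k, 6:l}
drop-orders for the pieces not yet dropped (sum over which currently-grounded one goes next):
  1 to go: {6} 1  {7} 1  {8} 1
  2 to go: {0,7} 1  {5,8} 1  {6,7} 2  {6,8} 2  {7,8} 2
  3 to go: {0,6,7} 3  {0,7,8} 3  {4,5,8} 1  {5,6,8} 3  {5,7,8} 3  {6,7,8} 6
  4 to go: {0,5,7,8} 6  {0,6,7,8} 12  {3,4,5,8} 1  {4,5,6,8} 4  {4,5,7,8} 4  {5,6,7,8} 12
  5 to go: {0,4,5,7,8} 10  {0,5,6,7,8} 30  {2,3,4,5,8} 1  {3,4,5,6,8} 5  {3,4,5,7,8} 5  {4,5,6,7,8} 20
  6 to go: {0,3,4,5,7,8} 15  {0,4,5,6,7,8} 60  {1,2,3,4,5,8} 1  {2,3,4,5,6,8} 6  {2,3,4,5,7,8} 6  {3,4,5,6,7,8} 30
  7 to go: {0,2,3,4,5,7,8} 21  {0,3,4,5,6,7,8} 105  {1,2,3,4,5,6,8} 7  {1,2,3,4,5,7,8} 7  {2,3,4,5,6,7,8} 42
  if 0:i drops first: 56 orders
  if 1:k drops first: 168 orders
  if 6:l drops first: 28 orders
heap linearizations: 252

252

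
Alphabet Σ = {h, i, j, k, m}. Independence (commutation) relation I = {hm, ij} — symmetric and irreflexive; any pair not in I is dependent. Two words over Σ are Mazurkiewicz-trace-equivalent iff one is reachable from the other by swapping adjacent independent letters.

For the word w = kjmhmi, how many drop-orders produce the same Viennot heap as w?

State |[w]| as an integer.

3

0(k) covers ∅
1(j) covers 0:k
2(m) covers 1:j
3(h) covers 1:j
4(m) covers 2:m
5(i) covers 3:h, 4:m
floor of heap: 0:k
completions by unplaced set U, small U first (add the entries for U minus each lowest piece of U):
  |U|=1: {5}:1
  |U|=2: {3,5}:1  {4,5}:1
  |U|=3: {2,4,5}:1  {3,4,5}:2
  |U|=4: {2,3,4,5}:3
  start at 0(k): 3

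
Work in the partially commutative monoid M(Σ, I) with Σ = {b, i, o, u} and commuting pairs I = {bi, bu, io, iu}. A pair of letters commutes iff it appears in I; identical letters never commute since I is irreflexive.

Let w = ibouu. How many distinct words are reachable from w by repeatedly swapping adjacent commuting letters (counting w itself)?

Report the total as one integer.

piece 0:i — minimal
piece 1:b — minimal
piece 2:o rests on {1:b}
piece 3:u rests on {2:o}
piece 4:u rests on {3:u}
minimal pieces: {0:i, 1:b}
ways to finish when only these pieces remain (= sum over removing one remaining piece with nothing left below it):
  1 left: {0}→1  {4}→1
  2 left: {0,4}→2  {3,4}→1
  3 left: {0,3,4}→3  {2,3,4}→1
  placing 0:i first → 1 extensions
  placing 1:b first → 4 extensions
total linear extensions = 5

5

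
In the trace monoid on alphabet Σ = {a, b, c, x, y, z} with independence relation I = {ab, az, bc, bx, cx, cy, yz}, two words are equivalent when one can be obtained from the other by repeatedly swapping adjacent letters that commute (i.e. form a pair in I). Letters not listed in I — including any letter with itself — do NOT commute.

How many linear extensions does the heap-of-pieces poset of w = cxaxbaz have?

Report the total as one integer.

22

#0=c has no predecessor
#1=x has no predecessor
#2=a depends on [0:c, 1:x]
#3=x depends on [2:a]
#4=b has no predecessor
#5=a depends on [3:x]
#6=z depends on [3:x, 4:b]
sources: [0:c, 1:x, 4:b]
N(rest) = Σ N(rest − s) over sources s of rest; N(one piece) = 1:
  size 1 → [5]=1  [6]=1
  size 2 → [4,6]=1  [5,6]=2
  size 3 → [3,5,6]=2  [4,5,6]=3
  size 4 → [2,3,5,6]=2  [3,4,5,6]=5
  size 5 → [0,2,3,5,6]=2  [1,2,3,5,6]=2  [2,3,4,5,6]=7
  first=0(c) contributes 9
  first=1(x) contributes 9
  first=4(b) contributes 4
|[w]| = 22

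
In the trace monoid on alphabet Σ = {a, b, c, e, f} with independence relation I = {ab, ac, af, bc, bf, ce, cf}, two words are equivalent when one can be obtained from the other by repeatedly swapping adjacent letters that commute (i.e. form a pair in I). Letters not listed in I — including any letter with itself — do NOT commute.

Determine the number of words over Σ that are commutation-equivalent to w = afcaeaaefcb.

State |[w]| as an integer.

330

#0=a has no predecessor
#1=f has no predecessor
#2=c has no predecessor
#3=a depends on [0:a]
#4=e depends on [1:f, 3:a]
#5=a depends on [4:e]
#6=a depends on [5:a]
#7=e depends on [6:a]
#8=f depends on [7:e]
#9=c depends on [2:c]
#10=b depends on [7:e]
sources: [0:a, 1:f, 2:c]
N(rest) = Σ N(rest − s) over sources s of rest; N(one piece) = 1:
  size 1 → [8]=1  [9]=1  [10]=1
  size 2 → [2,9]=1  [8,9]=2  [8,10]=2  [9,10]=2
  size 3 → [2,8,9]=3  [2,9,10]=3  [7,8,10]=2  [8,9,10]=6
  size 4 → [2,8,9,10]=12  [6,7,8,10]=2  [7,8,9,10]=8
  size 5 → [2,7,8,9,10]=20  [5,6,7,8,10]=2  [6,7,8,9,10]=10
  size 6 → [2,6,7,8,9,10]=30  [4,5,6,7,8,10]=2  [5,6,7,8,9,10]=12
  size 7 → [1,4,5,6,7,8,10]=2  [2,5,6,7,8,9,10]=42  [3,4,5,6,7,8,10]=2  [4,5,6,7,8,9,10]=14
  size 8 → [0,3,4,5,6,7,8,10]=2  [1,3,4,5,6,7,8,10]=4  [1,4,5,6,7,8,9,10]=16  [2,4,5,6,7,8,9,10]=56  [3,4,5,6,7,8,9,10]=16
  size 9 → [0,1,3,4,5,6,7,8,10]=6  [0,3,4,5,6,7,8,9,10]=18  [1,2,4,5,6,7,8,9,10]=72  [1,3,4,5,6,7,8,9,10]=36  [2,3,4,5,6,7,8,9,10]=72
  first=0(a) contributes 180
  first=1(f) contributes 90
  first=2(c) contributes 60
|[w]| = 330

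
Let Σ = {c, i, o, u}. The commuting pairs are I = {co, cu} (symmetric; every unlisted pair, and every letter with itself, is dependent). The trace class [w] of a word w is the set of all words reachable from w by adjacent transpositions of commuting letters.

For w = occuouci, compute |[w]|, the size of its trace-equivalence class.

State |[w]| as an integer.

piece 0:o — minimal
piece 1:c — minimal
piece 2:c rests on {1:c}
piece 3:u rests on {0:o}
piece 4:o rests on {3:u}
piece 5:u rests on {4:o}
piece 6:c rests on {2:c}
piece 7:i rests on {5:u, 6:c}
minimal pieces: {0:o, 1:c}
ways to finish when only these pieces remain (= sum over removing one remaining piece with nothing left below it):
  1 left: {7}→1
  2 left: {5,7}→1  {6,7}→1
  3 left: {2,6,7}→1  {4,5,7}→1  {5,6,7}→2
  4 left: {1,2,6,7}→1  {2,5,6,7}→3  {3,4,5,7}→1  {4,5,6,7}→3
  5 left: {0,3,4,5,7}→1  {1,2,5,6,7}→4  {2,4,5,6,7}→6  {3,4,5,6,7}→4
  6 left: {0,3,4,5,6,7}→5  {1,2,4,5,6,7}→10  {2,3,4,5,6,7}→10
  placing 0:o first → 20 extensions
  placing 1:c first → 15 extensions
total linear extensions = 35

35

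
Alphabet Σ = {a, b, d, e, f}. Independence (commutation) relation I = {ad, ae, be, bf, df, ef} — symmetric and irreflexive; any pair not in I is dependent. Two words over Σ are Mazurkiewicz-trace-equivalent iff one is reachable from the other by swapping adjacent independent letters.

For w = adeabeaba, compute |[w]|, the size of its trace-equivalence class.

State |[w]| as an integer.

64

drop 0:a onto floor
drop 1:d onto floor
drop 2:e onto {1:d}
drop 3:a onto {0:a}
drop 4:b onto {1:d, 3:a}
drop 5:e onto {2:e}
drop 6:a onto {4:b}
drop 7:b onto {6:a}
drop 8:a onto {7:b}
ground layer = {0:a, 1:d}
drop-orders for the pieces not yet dropped (sum over which currently-grounded one goes next):
  1 to go: {5} 1  {8} 1
  2 to go: {2,5} 1  {5,8} 2  {7,8} 1
  3 to go: {2,5,8} 3  {5,7,8} 3  {6,7,8} 1
  4 to go: {2,5,7,8} 6  {4,6,7,8} 1  {5,6,7,8} 4
  5 to go: {2,5,6,7,8} 10  {3,4,6,7,8} 1  {4,5,6,7,8} 5
  6 to go: {0,3,4,6,7,8} 1  {2,4,5,6,7,8} 15  {3,4,5,6,7,8} 6
  7 to go: {0,3,4,5,6,7,8} 7  {1,2,4,5,6,7,8} 15  {2,3,4,5,6,7,8} 21
  if 0:a drops first: 36 orders
  if 1:d drops first: 28 orders
heap linearizations: 64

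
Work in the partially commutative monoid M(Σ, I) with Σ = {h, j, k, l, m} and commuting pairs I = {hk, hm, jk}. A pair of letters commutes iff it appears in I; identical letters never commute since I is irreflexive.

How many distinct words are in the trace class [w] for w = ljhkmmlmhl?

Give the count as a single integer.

#0=l has no predecessor
#1=j depends on [0:l]
#2=h depends on [1:j]
#3=k depends on [0:l]
#4=m depends on [1:j, 3:k]
#5=m depends on [4:m]
#6=l depends on [2:h, 5:m]
#7=m depends on [6:l]
#8=h depends on [6:l]
#9=l depends on [7:m, 8:h]
sources: [0:l]
N(rest) = Σ N(rest − s) over sources s of rest; N(one piece) = 1:
  size 1 → [9]=1
  size 2 → [7,9]=1  [8,9]=1
  size 3 → [7,8,9]=2
  size 4 → [6,7,8,9]=2
  size 5 → [2,6,7,8,9]=2  [5,6,7,8,9]=2
  size 6 → [2,5,6,7,8,9]=4  [4,5,6,7,8,9]=2
  size 7 → [2,4,5,6,7,8,9]=6  [3,4,5,6,7,8,9]=2
  size 8 → [1,2,4,5,6,7,8,9]=6  [2,3,4,5,6,7,8,9]=8
  first=0(l) contributes 14

14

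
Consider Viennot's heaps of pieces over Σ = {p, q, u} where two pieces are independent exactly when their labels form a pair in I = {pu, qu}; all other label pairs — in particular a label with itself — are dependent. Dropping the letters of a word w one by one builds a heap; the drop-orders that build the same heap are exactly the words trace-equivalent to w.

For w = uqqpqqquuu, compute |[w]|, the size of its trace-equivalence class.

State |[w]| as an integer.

#0=u has no predecessor
#1=q has no predecessor
#2=q depends on [1:q]
#3=p depends on [2:q]
#4=q depends on [3:p]
#5=q depends on [4:q]
#6=q depends on [5:q]
#7=u depends on [0:u]
#8=u depends on [7:u]
#9=u depends on [8:u]
sources: [0:u, 1:q]
N(rest) = Σ N(rest − s) over sources s of rest; N(one piece) = 1:
  size 1 → [6]=1  [9]=1
  size 2 → [5,6]=1  [6,9]=2  [8,9]=1
  size 3 → [4,5,6]=1  [5,6,9]=3  [6,8,9]=3  [7,8,9]=1
  size 4 → [0,7,8,9]=1  [3,4,5,6]=1  [4,5,6,9]=4  [5,6,8,9]=6  [6,7,8,9]=4
  size 5 → [0,6,7,8,9]=5  [2,3,4,5,6]=1  [3,4,5,6,9]=5  [4,5,6,8,9]=10  [5,6,7,8,9]=10
  size 6 → [0,5,6,7,8,9]=15  [1,2,3,4,5,6]=1  [2,3,4,5,6,9]=6  [3,4,5,6,8,9]=15  [4,5,6,7,8,9]=20
  size 7 → [0,4,5,6,7,8,9]=35  [1,2,3,4,5,6,9]=7  [2,3,4,5,6,8,9]=21  [3,4,5,6,7,8,9]=35
  size 8 → [0,3,4,5,6,7,8,9]=70  [1,2,3,4,5,6,8,9]=28  [2,3,4,5,6,7,8,9]=56
  first=0(u) contributes 84
  first=1(q) contributes 126
|[w]| = 210

210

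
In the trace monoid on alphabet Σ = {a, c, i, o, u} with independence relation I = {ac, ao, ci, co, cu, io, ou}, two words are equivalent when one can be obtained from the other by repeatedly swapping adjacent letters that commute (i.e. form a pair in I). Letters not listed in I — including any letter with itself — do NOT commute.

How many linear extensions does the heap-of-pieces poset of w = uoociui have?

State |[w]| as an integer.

0(u) covers ∅
1(o) covers ∅
2(o) covers 1:o
3(c) covers ∅
4(i) covers 0:u
5(u) covers 4:i
6(i) covers 5:u
floor of heap: 0:u, 1:o, 3:c
completions by unplaced set U, small U first (add the entries for U minus each lowest piece of U):
  |U|=1: {2}:1  {3}:1  {6}:1
  |U|=2: {1,2}:1  {2,3}:2  {2,6}:2  {3,6}:2  {5,6}:1
  |U|=3: {1,2,3}:3  {1,2,6}:3  {2,3,6}:6  {2,5,6}:3  {3,5,6}:3  {4,5,6}:1
  |U|=4: {0,4,5,6}:1  {1,2,3,6}:12  {1,2,5,6}:6  {2,3,5,6}:12  {2,4,5,6}:4  {3,4,5,6}:4
  |U|=5: {0,2,4,5,6}:5  {0,3,4,5,6}:5  {1,2,3,5,6}:30  {1,2,4,5,6}:10  {2,3,4,5,6}:20
  start at 0(u): 60
  start at 1(o): 30
  start at 3(c): 15
sum over floor = 105

105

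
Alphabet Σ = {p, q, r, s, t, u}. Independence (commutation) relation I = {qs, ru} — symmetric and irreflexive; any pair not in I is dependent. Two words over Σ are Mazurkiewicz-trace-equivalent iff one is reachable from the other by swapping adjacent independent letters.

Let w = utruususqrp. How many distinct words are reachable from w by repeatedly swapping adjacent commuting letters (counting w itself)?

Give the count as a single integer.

6

#0=u has no predecessor
#1=t depends on [0:u]
#2=r depends on [1:t]
#3=u depends on [1:t]
#4=u depends on [3:u]
#5=s depends on [2:r, 4:u]
#6=u depends on [5:s]
#7=s depends on [6:u]
#8=q depends on [6:u]
#9=r depends on [7:s, 8:q]
#10=p depends on [9:r]
sources: [0:u]
N(rest) = Σ N(rest − s) over sources s of rest; N(one piece) = 1:
  size 1 → [10]=1
  size 2 → [9,10]=1
  size 3 → [7,9,10]=1  [8,9,10]=1
  size 4 → [7,8,9,10]=2
  size 5 → [6,7,8,9,10]=2
  size 6 → [5,6,7,8,9,10]=2
  size 7 → [2,5,6,7,8,9,10]=2  [4,5,6,7,8,9,10]=2
  size 8 → [2,4,5,6,7,8,9,10]=4  [3,4,5,6,7,8,9,10]=2
  size 9 → [2,3,4,5,6,7,8,9,10]=6
  first=0(u) contributes 6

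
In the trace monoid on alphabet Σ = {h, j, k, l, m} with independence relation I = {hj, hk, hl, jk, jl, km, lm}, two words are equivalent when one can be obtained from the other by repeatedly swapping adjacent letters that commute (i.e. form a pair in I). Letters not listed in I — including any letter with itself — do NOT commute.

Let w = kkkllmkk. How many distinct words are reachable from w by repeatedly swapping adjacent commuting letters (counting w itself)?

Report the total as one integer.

0(k) covers ∅
1(k) covers 0:k
2(k) covers 1:k
3(l) covers 2:k
4(l) covers 3:l
5(m) covers ∅
6(k) covers 4:l
7(k) covers 6:k
floor of heap: 0:k, 5:m
completions by unplaced set U, small U first (add the entries for U minus each lowest piece of U):
  |U|=1: {5}:1  {7}:1
  |U|=2: {5,7}:2  {6,7}:1
  |U|=3: {4,6,7}:1  {5,6,7}:3
  |U|=4: {3,4,6,7}:1  {4,5,6,7}:4
  |U|=5: {2,3,4,6,7}:1  {3,4,5,6,7}:5
  |U|=6: {1,2,3,4,6,7}:1  {2,3,4,5,6,7}:6
  start at 0(k): 7
  start at 5(m): 1
sum over floor = 8

8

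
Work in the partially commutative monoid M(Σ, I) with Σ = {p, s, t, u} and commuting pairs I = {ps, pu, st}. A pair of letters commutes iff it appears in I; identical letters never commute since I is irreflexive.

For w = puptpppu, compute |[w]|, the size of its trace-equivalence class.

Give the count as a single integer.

12

piece 0:p — minimal
piece 1:u — minimal
piece 2:p rests on {0:p}
piece 3:t rests on {1:u, 2:p}
piece 4:p rests on {3:t}
piece 5:p rests on {4:p}
piece 6:p rests on {5:p}
piece 7:u rests on {3:t}
minimal pieces: {0:p, 1:u}
ways to finish when only these pieces remain (= sum over removing one remaining piece with nothing left below it):
  1 left: {6}→1  {7}→1
  2 left: {5,6}→1  {6,7}→2
  3 left: {4,5,6}→1  {5,6,7}→3
  4 left: {4,5,6,7}→4
  5 left: {3,4,5,6,7}→4
  6 left: {1,3,4,5,6,7}→4  {2,3,4,5,6,7}→4
  placing 0:p first → 8 extensions
  placing 1:u first → 4 extensions
total linear extensions = 12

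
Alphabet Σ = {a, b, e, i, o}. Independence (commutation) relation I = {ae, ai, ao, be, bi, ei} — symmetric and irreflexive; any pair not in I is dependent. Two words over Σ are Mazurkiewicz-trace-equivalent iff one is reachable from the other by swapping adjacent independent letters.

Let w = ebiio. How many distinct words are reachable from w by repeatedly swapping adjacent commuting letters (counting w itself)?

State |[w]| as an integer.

12

piece 0:e — minimal
piece 1:b — minimal
piece 2:i — minimal
piece 3:i rests on {2:i}
piece 4:o rests on {0:e, 1:b, 3:i}
minimal pieces: {0:e, 1:b, 2:i}
ways to finish when only these pieces remain (= sum over removing one remaining piece with nothing left below it):
  1 left: {4}→1
  2 left: {0,4}→1  {1,4}→1  {3,4}→1
  3 left: {0,1,4}→2  {0,3,4}→2  {1,3,4}→2  {2,3,4}→1
  placing 0:e first → 3 extensions
  placing 1:b first → 3 extensions
  placing 2:i first → 6 extensions
total linear extensions = 12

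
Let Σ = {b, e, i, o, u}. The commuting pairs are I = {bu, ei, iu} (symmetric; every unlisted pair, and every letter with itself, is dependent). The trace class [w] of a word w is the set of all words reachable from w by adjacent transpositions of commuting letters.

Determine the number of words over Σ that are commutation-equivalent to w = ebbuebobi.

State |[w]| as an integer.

3

drop 0:e onto floor
drop 1:b onto {0:e}
drop 2:b onto {1:b}
drop 3:u onto {0:e}
drop 4:e onto {2:b, 3:u}
drop 5:b onto {4:e}
drop 6:o onto {5:b}
drop 7:b onto {6:o}
drop 8:i onto {7:b}
ground layer = {0:e}
drop-orders for the pieces not yet dropped (sum over which currently-grounded one goes next):
  1 to go: {8} 1
  2 to go: {7,8} 1
  3 to go: {6,7,8} 1
  4 to go: {5,6,7,8} 1
  5 to go: {4,5,6,7,8} 1
  6 to go: {2,4,5,6,7,8} 1  {3,4,5,6,7,8} 1
  7 to go: {1,2,4,5,6,7,8} 1  {2,3,4,5,6,7,8} 2
  if 0:e drops first: 3 orders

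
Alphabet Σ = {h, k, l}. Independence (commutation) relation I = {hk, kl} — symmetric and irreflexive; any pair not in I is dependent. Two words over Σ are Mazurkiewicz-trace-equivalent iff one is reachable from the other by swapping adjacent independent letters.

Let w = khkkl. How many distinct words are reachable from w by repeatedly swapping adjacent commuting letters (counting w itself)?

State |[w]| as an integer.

10

piece 0:k — minimal
piece 1:h — minimal
piece 2:k rests on {0:k}
piece 3:k rests on {2:k}
piece 4:l rests on {1:h}
minimal pieces: {0:k, 1:h}
ways to finish when only these pieces remain (= sum over removing one remaining piece with nothing left below it):
  1 left: {3}→1  {4}→1
  2 left: {1,4}→1  {2,3}→1  {3,4}→2
  3 left: {0,2,3}→1  {1,3,4}→3  {2,3,4}→3
  placing 0:k first → 6 extensions
  placing 1:h first → 4 extensions
total linear extensions = 10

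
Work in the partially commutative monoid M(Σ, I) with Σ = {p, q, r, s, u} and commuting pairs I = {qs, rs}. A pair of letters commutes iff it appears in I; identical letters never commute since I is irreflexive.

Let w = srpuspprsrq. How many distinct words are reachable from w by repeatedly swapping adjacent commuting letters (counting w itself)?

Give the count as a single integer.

0(s) covers ∅
1(r) covers ∅
2(p) covers 0:s, 1:r
3(u) covers 2:p
4(s) covers 3:u
5(p) covers 4:s
6(p) covers 5:p
7(r) covers 6:p
8(s) covers 6:p
9(r) covers 7:r
10(q) covers 9:r
floor of heap: 0:s, 1:r
completions by unplaced set U, small U first (add the entries for U minus each lowest piece of U):
  |U|=1: {8}:1  {10}:1
  |U|=2: {8,10}:2  {9,10}:1
  |U|=3: {7,9,10}:1  {8,9,10}:3
  |U|=4: {7,8,9,10}:4
  |U|=5: {6,7,8,9,10}:4
  |U|=6: {5,6,7,8,9,10}:4
  |U|=7: {4,5,6,7,8,9,10}:4
  |U|=8: {3,4,5,6,7,8,9,10}:4
  |U|=9: {2,3,4,5,6,7,8,9,10}:4
  start at 0(s): 4
  start at 1(r): 4
sum over floor = 8

8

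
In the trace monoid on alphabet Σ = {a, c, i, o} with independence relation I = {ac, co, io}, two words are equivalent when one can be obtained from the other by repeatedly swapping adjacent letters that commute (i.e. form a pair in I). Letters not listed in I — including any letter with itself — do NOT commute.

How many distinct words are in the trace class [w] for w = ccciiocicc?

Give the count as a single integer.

10

0(c) covers ∅
1(c) covers 0:c
2(c) covers 1:c
3(i) covers 2:c
4(i) covers 3:i
5(o) covers ∅
6(c) covers 4:i
7(i) covers 6:c
8(c) covers 7:i
9(c) covers 8:c
floor of heap: 0:c, 5:o
completions by unplaced set U, small U first (add the entries for U minus each lowest piece of U):
  |U|=1: {5}:1  {9}:1
  |U|=2: {5,9}:2  {8,9}:1
  |U|=3: {5,8,9}:3  {7,8,9}:1
  |U|=4: {5,7,8,9}:4  {6,7,8,9}:1
  |U|=5: {4,6,7,8,9}:1  {5,6,7,8,9}:5
  |U|=6: {3,4,6,7,8,9}:1  {4,5,6,7,8,9}:6
  |U|=7: {2,3,4,6,7,8,9}:1  {3,4,5,6,7,8,9}:7
  |U|=8: {1,2,3,4,6,7,8,9}:1  {2,3,4,5,6,7,8,9}:8
  start at 0(c): 9
  start at 5(o): 1
sum over floor = 10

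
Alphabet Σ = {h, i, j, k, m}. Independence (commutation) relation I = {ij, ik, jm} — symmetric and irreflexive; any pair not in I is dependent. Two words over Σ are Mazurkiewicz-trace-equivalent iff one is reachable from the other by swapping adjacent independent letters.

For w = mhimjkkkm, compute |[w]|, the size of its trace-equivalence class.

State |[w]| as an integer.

3

#0=m has no predecessor
#1=h depends on [0:m]
#2=i depends on [1:h]
#3=m depends on [2:i]
#4=j depends on [1:h]
#5=k depends on [3:m, 4:j]
#6=k depends on [5:k]
#7=k depends on [6:k]
#8=m depends on [7:k]
sources: [0:m]
N(rest) = Σ N(rest − s) over sources s of rest; N(one piece) = 1:
  size 1 → [8]=1
  size 2 → [7,8]=1
  size 3 → [6,7,8]=1
  size 4 → [5,6,7,8]=1
  size 5 → [3,5,6,7,8]=1  [4,5,6,7,8]=1
  size 6 → [2,3,5,6,7,8]=1  [3,4,5,6,7,8]=2
  size 7 → [2,3,4,5,6,7,8]=3
  first=0(m) contributes 3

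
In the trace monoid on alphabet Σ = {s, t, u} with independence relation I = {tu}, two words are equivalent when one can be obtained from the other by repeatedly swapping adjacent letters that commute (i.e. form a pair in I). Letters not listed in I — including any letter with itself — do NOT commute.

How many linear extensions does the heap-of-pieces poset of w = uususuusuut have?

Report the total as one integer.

#0=u has no predecessor
#1=u depends on [0:u]
#2=s depends on [1:u]
#3=u depends on [2:s]
#4=s depends on [3:u]
#5=u depends on [4:s]
#6=u depends on [5:u]
#7=s depends on [6:u]
#8=u depends on [7:s]
#9=u depends on [8:u]
#10=t depends on [7:s]
sources: [0:u]
N(rest) = Σ N(rest − s) over sources s of rest; N(one piece) = 1:
  size 1 → [9]=1  [10]=1
  size 2 → [8,9]=1  [9,10]=2
  size 3 → [8,9,10]=3
  size 4 → [7,8,9,10]=3
  size 5 → [6,7,8,9,10]=3
  size 6 → [5,6,7,8,9,10]=3
  size 7 → [4,5,6,7,8,9,10]=3
  size 8 → [3,4,5,6,7,8,9,10]=3
  size 9 → [2,3,4,5,6,7,8,9,10]=3
  first=0(u) contributes 3

3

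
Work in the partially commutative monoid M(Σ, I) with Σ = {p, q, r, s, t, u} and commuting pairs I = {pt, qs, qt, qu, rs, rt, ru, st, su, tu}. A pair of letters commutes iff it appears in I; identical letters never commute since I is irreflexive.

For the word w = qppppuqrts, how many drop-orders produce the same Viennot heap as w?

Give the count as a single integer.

drop 0:q onto floor
drop 1:p onto {0:q}
drop 2:p onto {1:p}
drop 3:p onto {2:p}
drop 4:p onto {3:p}
drop 5:u onto {4:p}
drop 6:q onto {4:p}
drop 7:r onto {6:q}
drop 8:t onto floor
drop 9:s onto {4:p}
ground layer = {0:q, 8:t}
drop-orders for the pieces not yet dropped (sum over which currently-grounded one goes next):
  1 to go: {5} 1  {7} 1  {8} 1  {9} 1
  2 to go: {5,7} 2  {5,8} 2  {5,9} 2  {6,7} 1  {7,8} 2  {7,9} 2  {8,9} 2
  3 to go: {5,6,7} 3  {5,7,8} 6  {5,7,9} 6  {5,8,9} 6  {6,7,8} 3  {6,7,9} 3  {7,8,9} 6
  4 to go: {5,6,7,8} 12  {5,6,7,9} 12  {5,7,8,9} 24  {6,7,8,9} 12
  5 to go: {4,5,6,7,9} 12  {5,6,7,8,9} 60
  6 to go: {3,4,5,6,7,9} 12  {4,5,6,7,8,9} 72
  7 to go: {2,3,4,5,6,7,9} 12  {3,4,5,6,7,8,9} 84
  8 to go: {1,2,3,4,5,6,7,9} 12  {2,3,4,5,6,7,8,9} 96
  if 0:q drops first: 108 orders
  if 8:t drops first: 12 orders
heap linearizations: 120

120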